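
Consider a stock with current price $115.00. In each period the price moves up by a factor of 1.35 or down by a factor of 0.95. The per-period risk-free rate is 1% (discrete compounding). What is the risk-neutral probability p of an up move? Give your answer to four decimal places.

Risk-neutral probability p = (1 + 0.01 − 0.95)/(1.35 − 0.95) = 0.0600/0.4000 = 0.1500

p = 0.1500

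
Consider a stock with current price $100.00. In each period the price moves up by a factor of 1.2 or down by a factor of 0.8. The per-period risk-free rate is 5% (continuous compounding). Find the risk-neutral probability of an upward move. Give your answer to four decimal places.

Risk-neutral probability p = (e^0.05 − 0.8)/(1.2 − 0.8) = 0.2513/0.4000 = 0.6282

p = 0.6282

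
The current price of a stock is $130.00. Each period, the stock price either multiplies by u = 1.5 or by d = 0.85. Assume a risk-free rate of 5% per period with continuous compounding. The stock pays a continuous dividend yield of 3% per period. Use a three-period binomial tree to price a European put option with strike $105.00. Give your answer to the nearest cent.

Per-period risk-free factor R = e^0.05 = 1.0513; dividend-adjusted growth = e^(0.05−0.03) = 1.0202.
Risk-neutral probability p = (1.0202 − 0.85)/(1.5 − 0.85) = 0.1702/0.6500 = 0.2618
Terminal stock prices: S_uuu = 438.8, S_uud = 248.6, S_udd = 140.9, S_ddd = 79.84
Terminal payoffs (K − S): max(-333.8, 0) = 0, max(-143.6, 0) = 0, max(-35.89, 0) = 0, max(25.16, 0) = 25.16
Node uu (S = 292.5): V_uu = e^(−0.05)·[0.2618·0.0000 + 0.7382·0.0000] = 0.0000
Node ud (S = 165.8): V_ud = e^(−0.05)·[0.2618·0.0000 + 0.7382·0.0000] = 0.0000
Node dd (S = 93.92): V_dd = e^(−0.05)·[0.2618·0.0000 + 0.7382·25.1638] = 17.6688
Node u (S = 195): V_u = e^(−0.05)·[0.2618·0.0000 + 0.7382·0.0000] = 0.0000
Node d (S = 110.5): V_d = e^(−0.05)·[0.2618·0.0000 + 0.7382·17.6688] = 12.4062
Node 0 (S = 130): V_0 = e^(−0.05)·[0.2618·0.0000 + 0.7382·12.4062] = 8.7110

$8.71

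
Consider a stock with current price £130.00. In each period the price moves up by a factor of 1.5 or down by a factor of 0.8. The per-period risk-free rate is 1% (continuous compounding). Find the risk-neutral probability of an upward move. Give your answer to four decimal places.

p = 0.3001

Risk-neutral probability p = (e^0.01 − 0.8)/(1.5 − 0.8) = 0.2101/0.7000 = 0.3001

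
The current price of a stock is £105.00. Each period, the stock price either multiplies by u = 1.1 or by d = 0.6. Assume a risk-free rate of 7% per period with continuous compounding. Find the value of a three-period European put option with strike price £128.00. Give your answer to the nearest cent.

Risk-neutral probability p = (e^0.07 − 0.6)/(1.1 − 0.6) = 0.4725/0.5000 = 0.9450
Terminal stock prices: S_uuu = 139.8, S_uud = 76.23, S_udd = 41.58, S_ddd = 22.68
Terminal payoffs (K − S): max(-11.76, 0) = 0, max(51.77, 0) = 51.77, max(86.42, 0) = 86.42, max(105.3, 0) = 105.3
Node uu (S = 127.1): V_uu = e^(−0.07)·[0.9450·0.0000 + 0.0550·51.7700] = 2.6541
Node ud (S = 69.3): V_ud = e^(−0.07)·[0.9450·51.7700 + 0.0550·86.4200] = 50.0464
Node dd (S = 37.8): V_dd = e^(−0.07)·[0.9450·86.4200 + 0.0550·105.3200] = 81.5464
Node u (S = 115.5): V_u = e^(−0.07)·[0.9450·2.6541 + 0.0550·50.0464] = 4.9043
Node d (S = 63): V_d = e^(−0.07)·[0.9450·50.0464 + 0.0550·81.5464] = 48.2779
Node 0 (S = 105): V_0 = e^(−0.07)·[0.9450·4.9043 + 0.0550·48.2779] = 6.7963

£6.80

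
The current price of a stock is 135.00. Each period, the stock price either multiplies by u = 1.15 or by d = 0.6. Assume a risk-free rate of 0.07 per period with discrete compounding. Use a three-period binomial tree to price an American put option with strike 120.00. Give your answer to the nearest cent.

9.33

Risk-neutral probability p = (1 + 0.07 − 0.6)/(1.15 − 0.6) = 0.4700/0.5500 = 0.8545
Terminal stock prices: S_uuu = 205.3, S_uud = 107.1, S_udd = 55.89, S_ddd = 29.16
Terminal payoffs (K − S): max(-85.32, 0) = 0, max(12.88, 0) = 12.88, max(64.11, 0) = 64.11, max(90.84, 0) = 90.84
Node uu (S = 178.5): continuation = 1/1.07·[0.8545·0.0000 + 0.1455·12.8775] = 1.7506; exercise value = 0.0000 ≤ continuation, so V_uu = 1.7506
Node ud (S = 93.15): continuation = 1/1.07·[0.8545·12.8775 + 0.1455·64.1100] = 18.9995; exercise value = 26.8500 > continuation, so V_ud = 26.8500 (exercise)
Node dd (S = 48.6): continuation = 1/1.07·[0.8545·64.1100 + 0.1455·90.8400] = 63.5495; exercise value = 71.4000 > continuation, so V_dd = 71.4000 (exercise)
Node u (S = 155.2): continuation = 1/1.07·[0.8545·1.7506 + 0.1455·26.8500] = 5.0480; exercise value = 0.0000 ≤ continuation, so V_u = 5.0480
Node d (S = 81): continuation = 1/1.07·[0.8545·26.8500 + 0.1455·71.4000] = 31.1495; exercise value = 39.0000 > continuation, so V_d = 39.0000 (exercise)
Node 0 (S = 135): continuation = 1/1.07·[0.8545·5.0480 + 0.1455·39.0000] = 9.3332; exercise value = 0.0000 ≤ continuation, so V_0 = 9.3332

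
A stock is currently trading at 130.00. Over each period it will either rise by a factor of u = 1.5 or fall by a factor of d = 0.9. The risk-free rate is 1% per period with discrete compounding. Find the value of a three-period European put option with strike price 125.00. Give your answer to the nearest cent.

15.98

Risk-neutral probability p = (1 + 0.01 − 0.9)/(1.5 − 0.9) = 0.1100/0.6000 = 0.1833
Terminal stock prices: S_uuu = 438.8, S_uud = 263.2, S_udd = 158, S_ddd = 94.77
Terminal payoffs (K − S): max(-313.8, 0) = 0, max(-138.2, 0) = 0, max(-32.95, 0) = 0, max(30.23, 0) = 30.23
Node uu (S = 292.5): V_uu = 1/1.01·[0.1833·0.0000 + 0.8167·0.0000] = 0.0000
Node ud (S = 175.5): V_ud = 1/1.01·[0.1833·0.0000 + 0.8167·0.0000] = 0.0000
Node dd (S = 105.3): V_dd = 1/1.01·[0.1833·0.0000 + 0.8167·30.2300] = 24.4434
Node u (S = 195): V_u = 1/1.01·[0.1833·0.0000 + 0.8167·0.0000] = 0.0000
Node d (S = 117): V_d = 1/1.01·[0.1833·0.0000 + 0.8167·24.4434] = 19.7645
Node 0 (S = 130): V_0 = 1/1.01·[0.1833·0.0000 + 0.8167·19.7645] = 15.9812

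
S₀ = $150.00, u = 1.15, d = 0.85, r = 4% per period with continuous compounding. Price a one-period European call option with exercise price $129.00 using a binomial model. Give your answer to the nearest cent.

Risk-neutral probability p = (e^0.04 − 0.85)/(1.15 − 0.85) = 0.1908/0.3000 = 0.6360
Terminal stock prices: S_u = 172.5, S_d = 127.5
Terminal payoffs (S − K): max(43.5, 0) = 43.5, max(-1.5, 0) = 0
Node 0 (S = 150): V_0 = e^(−0.04)·[0.6360·43.5000 + 0.3640·0.0000] = 26.5827

$26.58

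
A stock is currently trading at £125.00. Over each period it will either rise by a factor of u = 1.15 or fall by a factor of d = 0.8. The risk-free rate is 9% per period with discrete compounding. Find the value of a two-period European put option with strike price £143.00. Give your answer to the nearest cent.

Risk-neutral probability p = (1 + 0.09 − 0.8)/(1.15 − 0.8) = 0.2900/0.3500 = 0.8286
Terminal stock prices: S_uu = 165.3, S_ud = 115, S_dd = 80
Terminal payoffs (K − S): max(-22.31, 0) = 0, max(28, 0) = 28, max(63, 0) = 63
Node u (S = 143.8): V_u = 1/1.09·[0.8286·0.0000 + 0.1714·28.0000] = 4.4037
Node d (S = 100): V_d = 1/1.09·[0.8286·28.0000 + 0.1714·63.0000] = 31.1927
Node 0 (S = 125): V_0 = 1/1.09·[0.8286·4.4037 + 0.1714·31.1927] = 8.2533

£8.25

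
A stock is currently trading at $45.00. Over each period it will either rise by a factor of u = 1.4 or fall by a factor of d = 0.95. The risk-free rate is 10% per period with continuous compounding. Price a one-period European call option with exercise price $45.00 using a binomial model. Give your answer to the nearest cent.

Risk-neutral probability p = (e^0.1 − 0.95)/(1.4 − 0.95) = 0.1552/0.4500 = 0.3448
Terminal stock prices: S_u = 63, S_d = 42.75
Terminal payoffs (S − K): max(18, 0) = 18, max(-2.25, 0) = 0
Node 0 (S = 45): V_0 = e^(−0.1)·[0.3448·18.0000 + 0.6552·0.0000] = 5.6162

$5.62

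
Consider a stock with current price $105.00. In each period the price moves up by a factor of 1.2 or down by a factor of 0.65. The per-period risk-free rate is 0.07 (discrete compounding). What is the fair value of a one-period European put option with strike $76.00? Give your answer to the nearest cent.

$1.71

Risk-neutral probability p = (1 + 0.07 − 0.65)/(1.2 − 0.65) = 0.4200/0.5500 = 0.7636
Terminal stock prices: S_u = 126, S_d = 68.25
Terminal payoffs (K − S): max(-50, 0) = 0, max(7.75, 0) = 7.75
Node 0 (S = 105): V_0 = 1/1.07·[0.7636·0.0000 + 0.2364·7.7500] = 1.7120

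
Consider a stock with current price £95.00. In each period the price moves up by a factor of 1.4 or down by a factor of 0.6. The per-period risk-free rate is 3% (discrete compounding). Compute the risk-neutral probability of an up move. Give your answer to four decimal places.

p = 0.5375

Risk-neutral probability p = (1 + 0.03 − 0.6)/(1.4 − 0.6) = 0.4300/0.8000 = 0.5375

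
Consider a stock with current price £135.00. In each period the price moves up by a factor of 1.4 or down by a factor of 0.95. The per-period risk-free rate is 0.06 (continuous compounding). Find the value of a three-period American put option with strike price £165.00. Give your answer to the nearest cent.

£30.00

Risk-neutral probability p = (e^0.06 − 0.95)/(1.4 − 0.95) = 0.1118/0.4500 = 0.2485
Terminal stock prices: S_uuu = 370.4, S_uud = 251.4, S_udd = 170.6, S_ddd = 115.7
Terminal payoffs (K − S): max(-205.4, 0) = 0, max(-86.37, 0) = 0, max(-5.572, 0) = 0, max(49.25, 0) = 49.25
Node uu (S = 264.6): continuation = e^(−0.06)·[0.2485·0.0000 + 0.7515·0.0000] = 0.0000; exercise value = 0.0000 ≤ continuation, so V_uu = 0.0000
Node ud (S = 179.5): continuation = e^(−0.06)·[0.2485·0.0000 + 0.7515·0.0000] = 0.0000; exercise value = 0.0000 ≤ continuation, so V_ud = 0.0000
Node dd (S = 121.8): continuation = e^(−0.06)·[0.2485·0.0000 + 0.7515·49.2544] = 34.8579; exercise value = 43.1625 > continuation, so V_dd = 43.1625 (exercise)
Node u (S = 189): continuation = e^(−0.06)·[0.2485·0.0000 + 0.7515·0.0000] = 0.0000; exercise value = 0.0000 ≤ continuation, so V_u = 0.0000
Node d (S = 128.2): continuation = e^(−0.06)·[0.2485·0.0000 + 0.7515·43.1625] = 30.5466; exercise value = 36.7500 > continuation, so V_d = 36.7500 (exercise)
Node 0 (S = 135): continuation = e^(−0.06)·[0.2485·0.0000 + 0.7515·36.7500] = 26.0084; exercise value = 30.0000 > continuation, so V_0 = 30.0000 (exercise)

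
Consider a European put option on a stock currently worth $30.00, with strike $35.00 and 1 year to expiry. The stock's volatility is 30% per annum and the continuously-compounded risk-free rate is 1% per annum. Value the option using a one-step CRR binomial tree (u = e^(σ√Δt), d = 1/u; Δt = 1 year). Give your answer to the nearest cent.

CRR parameters: u = e^(σ√Δt) = e^(0.3·√1) = 1.3499, d = 1/u = 0.7408
Per-period rate: rΔt = 0.01·1 = 0.01, so R = e^0.01 = 1.0101
Risk-neutral probability p = (e^0.01 − 0.7408)/(1.3499 − 0.7408) = 0.2692/0.6090 = 0.4421
Terminal stock prices: S_u = 40.5, S_d = 22.22
Terminal payoffs (K − S): max(-5.496, 0) = 0, max(12.78, 0) = 12.78
Node 0 (S = 30): V_0 = e^(−0.01)·[0.4421·0.0000 + 0.5579·12.7755] = 7.0570

$7.06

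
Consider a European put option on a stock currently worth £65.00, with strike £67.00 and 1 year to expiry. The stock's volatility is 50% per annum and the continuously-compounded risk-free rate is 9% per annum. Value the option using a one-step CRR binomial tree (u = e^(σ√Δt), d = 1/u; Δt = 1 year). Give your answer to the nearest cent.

CRR parameters: u = e^(σ√Δt) = e^(0.5·√1) = 1.6487, d = 1/u = 0.6065
Per-period rate: rΔt = 0.09·1 = 0.09, so R = e^0.09 = 1.0942
Risk-neutral probability p = (e^0.09 − 0.6065)/(1.6487 − 0.6065) = 0.4876/1.0422 = 0.4679
Terminal stock prices: S_u = 107.2, S_d = 39.42
Terminal payoffs (K − S): max(-40.17, 0) = 0, max(27.58, 0) = 27.58
Node 0 (S = 65): V_0 = e^(−0.09)·[0.4679·0.0000 + 0.5321·27.5755] = 13.4100

£13.41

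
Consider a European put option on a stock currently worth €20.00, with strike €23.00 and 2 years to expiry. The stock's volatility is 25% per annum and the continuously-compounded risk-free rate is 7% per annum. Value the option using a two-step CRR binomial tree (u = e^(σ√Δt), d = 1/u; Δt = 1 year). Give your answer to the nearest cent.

CRR parameters: u = e^(σ√Δt) = e^(0.25·√1) = 1.2840, d = 1/u = 0.7788
Per-period rate: rΔt = 0.07·1 = 0.07, so R = e^0.07 = 1.0725
Risk-neutral probability p = (e^0.07 − 0.7788)/(1.2840 − 0.7788) = 0.2937/0.5052 = 0.5813
Terminal stock prices: S_uu = 32.97, S_ud = 20, S_dd = 12.13
Terminal payoffs (K − S): max(-9.974, 0) = 0, max(3, 0) = 3, max(10.87, 0) = 10.87
Node u (S = 25.68): V_u = e^(−0.07)·[0.5813·0.0000 + 0.4187·3.0000] = 1.1711
Node d (S = 15.58): V_d = e^(−0.07)·[0.5813·3.0000 + 0.4187·10.8694] = 5.8690
Node 0 (S = 20): V_0 = e^(−0.07)·[0.5813·1.1711 + 0.4187·5.8690] = 2.9258

€2.93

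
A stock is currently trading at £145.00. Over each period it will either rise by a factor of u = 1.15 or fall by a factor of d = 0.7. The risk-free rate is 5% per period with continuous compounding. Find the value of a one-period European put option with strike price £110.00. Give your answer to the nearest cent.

Risk-neutral probability p = (e^0.05 − 0.7)/(1.15 − 0.7) = 0.3513/0.4500 = 0.7806
Terminal stock prices: S_u = 166.8, S_d = 101.5
Terminal payoffs (K − S): max(-56.75, 0) = 0, max(8.5, 0) = 8.5
Node 0 (S = 145): V_0 = e^(−0.05)·[0.7806·0.0000 + 0.2194·8.5000] = 1.7739

£1.77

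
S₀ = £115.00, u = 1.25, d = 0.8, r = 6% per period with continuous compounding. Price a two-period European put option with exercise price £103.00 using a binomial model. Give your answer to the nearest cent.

Risk-neutral probability p = (e^0.06 − 0.8)/(1.25 − 0.8) = 0.2618/0.4500 = 0.5819
Terminal stock prices: S_uu = 179.7, S_ud = 115, S_dd = 73.6
Terminal payoffs (K − S): max(-76.69, 0) = 0, max(-12, 0) = 0, max(29.4, 0) = 29.4
Node u (S = 143.8): V_u = e^(−0.06)·[0.5819·0.0000 + 0.4181·0.0000] = 0.0000
Node d (S = 92): V_d = e^(−0.06)·[0.5819·0.0000 + 0.4181·29.4000] = 11.5774
Node 0 (S = 115): V_0 = e^(−0.06)·[0.5819·0.0000 + 0.4181·11.5774] = 4.5591

£4.56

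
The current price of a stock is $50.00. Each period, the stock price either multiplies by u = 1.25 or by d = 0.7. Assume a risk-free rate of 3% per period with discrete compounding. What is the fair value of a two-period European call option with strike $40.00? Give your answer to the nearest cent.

$14.63

Risk-neutral probability p = (1 + 0.03 − 0.7)/(1.25 − 0.7) = 0.3300/0.5500 = 0.6000
Terminal stock prices: S_uu = 78.12, S_ud = 43.75, S_dd = 24.5
Terminal payoffs (S − K): max(38.12, 0) = 38.12, max(3.75, 0) = 3.75, max(-15.5, 0) = 0
Node u (S = 62.5): V_u = 1/1.03·[0.6000·38.1250 + 0.4000·3.7500] = 23.6650
Node d (S = 35): V_d = 1/1.03·[0.6000·3.7500 + 0.4000·0.0000] = 2.1845
Node 0 (S = 50): V_0 = 1/1.03·[0.6000·23.6650 + 0.4000·2.1845] = 14.6338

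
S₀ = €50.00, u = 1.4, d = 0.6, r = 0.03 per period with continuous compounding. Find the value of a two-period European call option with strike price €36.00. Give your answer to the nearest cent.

Risk-neutral probability p = (e^0.03 − 0.6)/(1.4 − 0.6) = 0.4305/0.8000 = 0.5381
Terminal stock prices: S_uu = 98, S_ud = 42, S_dd = 18
Terminal payoffs (S − K): max(62, 0) = 62, max(6, 0) = 6, max(-18, 0) = 0
Node u (S = 70): V_u = e^(−0.03)·[0.5381·62.0000 + 0.4619·6.0000] = 35.0640
Node d (S = 30): V_d = e^(−0.03)·[0.5381·6.0000 + 0.4619·0.0000] = 3.1330
Node 0 (S = 50): V_0 = e^(−0.03)·[0.5381·35.0640 + 0.4619·3.1330] = 19.7137

€19.71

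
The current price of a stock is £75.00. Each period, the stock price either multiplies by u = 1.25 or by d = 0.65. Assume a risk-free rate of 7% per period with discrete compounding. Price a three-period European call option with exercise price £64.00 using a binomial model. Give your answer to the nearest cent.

Risk-neutral probability p = (1 + 0.07 − 0.65)/(1.25 − 0.65) = 0.4200/0.6000 = 0.7000
Terminal stock prices: S_uuu = 146.5, S_uud = 76.17, S_udd = 39.61, S_ddd = 20.6
Terminal payoffs (S − K): max(82.48, 0) = 82.48, max(12.17, 0) = 12.17, max(-24.39, 0) = 0, max(-43.4, 0) = 0
Node uu (S = 117.2): V_uu = 1/1.07·[0.7000·82.4844 + 0.3000·12.1719] = 57.3744
Node ud (S = 60.94): V_ud = 1/1.07·[0.7000·12.1719 + 0.3000·0.0000] = 7.9629
Node dd (S = 31.69): V_dd = 1/1.07·[0.7000·0.0000 + 0.3000·0.0000] = 0.0000
Node u (S = 93.75): V_u = 1/1.07·[0.7000·57.3744 + 0.3000·7.9629] = 39.7673
Node d (S = 48.75): V_d = 1/1.07·[0.7000·7.9629 + 0.3000·0.0000] = 5.2094
Node 0 (S = 75): V_0 = 1/1.07·[0.7000·39.7673 + 0.3000·5.2094] = 27.4765

£27.48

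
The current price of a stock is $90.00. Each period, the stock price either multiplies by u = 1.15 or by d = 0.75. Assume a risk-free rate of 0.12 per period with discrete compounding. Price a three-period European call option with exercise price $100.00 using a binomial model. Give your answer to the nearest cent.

$20.78

Risk-neutral probability p = (1 + 0.12 − 0.75)/(1.15 − 0.75) = 0.3700/0.4000 = 0.9250
Terminal stock prices: S_uuu = 136.9, S_uud = 89.27, S_udd = 58.22, S_ddd = 37.97
Terminal payoffs (S − K): max(36.88, 0) = 36.88, max(-10.73, 0) = 0, max(-41.78, 0) = 0, max(-62.03, 0) = 0
Node uu (S = 119): V_uu = 1/1.12·[0.9250·36.8787 + 0.0750·0.0000] = 30.4579
Node ud (S = 77.62): V_ud = 1/1.12·[0.9250·0.0000 + 0.0750·0.0000] = 0.0000
Node dd (S = 50.62): V_dd = 1/1.12·[0.9250·0.0000 + 0.0750·0.0000] = 0.0000
Node u (S = 103.5): V_u = 1/1.12·[0.9250·30.4579 + 0.0750·0.0000] = 25.1550
Node d (S = 67.5): V_d = 1/1.12·[0.9250·0.0000 + 0.0750·0.0000] = 0.0000
Node 0 (S = 90): V_0 = 1/1.12·[0.9250·25.1550 + 0.0750·0.0000] = 20.7753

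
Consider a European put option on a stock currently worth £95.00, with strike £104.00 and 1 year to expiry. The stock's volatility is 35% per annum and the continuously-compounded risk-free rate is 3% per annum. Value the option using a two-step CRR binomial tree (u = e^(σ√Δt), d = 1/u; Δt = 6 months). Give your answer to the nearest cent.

£16.98

CRR parameters: u = e^(σ√Δt) = e^(0.35·√0.5) = 1.2808, d = 1/u = 0.7808
Per-period rate: rΔt = 0.03·0.5 = 0.015, so R = e^0.015 = 1.0151
Risk-neutral probability p = (e^0.015 − 0.7808)/(1.2808 − 0.7808) = 0.2344/0.5000 = 0.4687
Terminal stock prices: S_uu = 155.8, S_ud = 95, S_dd = 57.91
Terminal payoffs (K − S): max(-51.84, 0) = 0, max(9, 0) = 9, max(46.09, 0) = 46.09
Node u (S = 121.7): V_u = e^(−0.015)·[0.4687·0.0000 + 0.5313·9.0000] = 4.7108
Node d (S = 74.17): V_d = e^(−0.015)·[0.4687·9.0000 + 0.5313·46.0893] = 28.2794
Node 0 (S = 95): V_0 = e^(−0.015)·[0.4687·4.7108 + 0.5313·28.2794] = 16.9771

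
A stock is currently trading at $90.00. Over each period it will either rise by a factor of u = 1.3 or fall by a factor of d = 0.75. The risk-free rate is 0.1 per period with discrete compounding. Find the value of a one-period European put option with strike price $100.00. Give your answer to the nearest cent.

Risk-neutral probability p = (1 + 0.1 − 0.75)/(1.3 − 0.75) = 0.3500/0.5500 = 0.6364
Terminal stock prices: S_u = 117, S_d = 67.5
Terminal payoffs (K − S): max(-17, 0) = 0, max(32.5, 0) = 32.5
Node 0 (S = 90): V_0 = 1/1.1·[0.6364·0.0000 + 0.3636·32.5000] = 10.7438

$10.74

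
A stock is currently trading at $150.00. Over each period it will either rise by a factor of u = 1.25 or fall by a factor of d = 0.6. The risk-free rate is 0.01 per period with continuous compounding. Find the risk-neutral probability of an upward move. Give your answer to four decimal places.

Risk-neutral probability p = (e^0.01 − 0.6)/(1.25 − 0.6) = 0.4101/0.6500 = 0.6308

p = 0.6308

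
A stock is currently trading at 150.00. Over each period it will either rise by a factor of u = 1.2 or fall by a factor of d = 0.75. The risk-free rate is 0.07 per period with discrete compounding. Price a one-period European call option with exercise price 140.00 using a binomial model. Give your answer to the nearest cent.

26.58

Risk-neutral probability p = (1 + 0.07 − 0.75)/(1.2 − 0.75) = 0.3200/0.4500 = 0.7111
Terminal stock prices: S_u = 180, S_d = 112.5
Terminal payoffs (S − K): max(40, 0) = 40, max(-27.5, 0) = 0
Node 0 (S = 150): V_0 = 1/1.07·[0.7111·40.0000 + 0.2889·0.0000] = 26.5836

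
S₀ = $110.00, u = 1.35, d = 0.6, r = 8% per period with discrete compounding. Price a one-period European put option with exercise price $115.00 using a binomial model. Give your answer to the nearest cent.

Risk-neutral probability p = (1 + 0.08 − 0.6)/(1.35 − 0.6) = 0.4800/0.7500 = 0.6400
Terminal stock prices: S_u = 148.5, S_d = 66
Terminal payoffs (K − S): max(-33.5, 0) = 0, max(49, 0) = 49
Node 0 (S = 110): V_0 = 1/1.08·[0.6400·0.0000 + 0.3600·49.0000] = 16.3333

$16.33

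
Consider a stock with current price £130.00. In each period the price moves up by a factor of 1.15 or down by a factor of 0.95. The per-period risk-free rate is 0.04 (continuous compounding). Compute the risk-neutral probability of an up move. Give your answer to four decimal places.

Risk-neutral probability p = (e^0.04 − 0.95)/(1.15 − 0.95) = 0.0908/0.2000 = 0.4541

p = 0.4541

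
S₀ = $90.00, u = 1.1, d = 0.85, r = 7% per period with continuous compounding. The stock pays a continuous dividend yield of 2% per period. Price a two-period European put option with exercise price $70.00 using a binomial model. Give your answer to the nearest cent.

Per-period risk-free factor R = e^0.07 = 1.0725; dividend-adjusted growth = e^(0.07−0.02) = 1.0513.
Risk-neutral probability p = (1.0513 − 0.85)/(1.1 − 0.85) = 0.2013/0.2500 = 0.8051
Terminal stock prices: S_uu = 108.9, S_ud = 84.15, S_dd = 65.02
Terminal payoffs (K − S): max(-38.9, 0) = 0, max(-14.15, 0) = 0, max(4.975, 0) = 4.975
Node u (S = 99): V_u = e^(−0.07)·[0.8051·0.0000 + 0.1949·0.0000] = 0.0000
Node d (S = 76.5): V_d = e^(−0.07)·[0.8051·0.0000 + 0.1949·4.9750] = 0.9041
Node 0 (S = 90): V_0 = e^(−0.07)·[0.8051·0.0000 + 0.1949·0.9041] = 0.1643

$0.16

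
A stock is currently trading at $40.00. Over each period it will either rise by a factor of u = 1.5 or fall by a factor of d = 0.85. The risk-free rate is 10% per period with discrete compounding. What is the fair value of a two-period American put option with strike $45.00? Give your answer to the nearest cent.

$6.15

Risk-neutral probability p = (1 + 0.1 − 0.85)/(1.5 − 0.85) = 0.2500/0.6500 = 0.3846
Terminal stock prices: S_uu = 90, S_ud = 51, S_dd = 28.9
Terminal payoffs (K − S): max(-45, 0) = 0, max(-6, 0) = 0, max(16.1, 0) = 16.1
Node u (S = 60): continuation = 1/1.1·[0.3846·0.0000 + 0.6154·0.0000] = 0.0000; exercise value = 0.0000 ≤ continuation, so V_u = 0.0000
Node d (S = 34): continuation = 1/1.1·[0.3846·0.0000 + 0.6154·16.1000] = 9.0070; exercise value = 11.0000 > continuation, so V_d = 11.0000 (exercise)
Node 0 (S = 40): continuation = 1/1.1·[0.3846·0.0000 + 0.6154·11.0000] = 6.1538; exercise value = 5.0000 ≤ continuation, so V_0 = 6.1538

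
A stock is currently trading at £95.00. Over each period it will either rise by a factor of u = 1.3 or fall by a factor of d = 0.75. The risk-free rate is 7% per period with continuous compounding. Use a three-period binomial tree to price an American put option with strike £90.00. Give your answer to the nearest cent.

£8.90

Risk-neutral probability p = (e^0.07 − 0.75)/(1.3 − 0.75) = 0.3225/0.5500 = 0.5864
Terminal stock prices: S_uuu = 208.7, S_uud = 120.4, S_udd = 69.47, S_ddd = 40.08
Terminal payoffs (K − S): max(-118.7, 0) = 0, max(-30.41, 0) = 0, max(20.53, 0) = 20.53, max(49.92, 0) = 49.92
Node uu (S = 160.6): continuation = e^(−0.07)·[0.5864·0.0000 + 0.4136·0.0000] = 0.0000; exercise value = 0.0000 ≤ continuation, so V_uu = 0.0000
Node ud (S = 92.62): continuation = e^(−0.07)·[0.5864·0.0000 + 0.4136·20.5312] = 7.9180; exercise value = 0.0000 ≤ continuation, so V_ud = 7.9180
Node dd (S = 53.44): continuation = e^(−0.07)·[0.5864·20.5312 + 0.4136·49.9219] = 30.4779; exercise value = 36.5625 > continuation, so V_dd = 36.5625 (exercise)
Node u (S = 123.5): continuation = e^(−0.07)·[0.5864·0.0000 + 0.4136·7.9180] = 3.0537; exercise value = 0.0000 ≤ continuation, so V_u = 3.0537
Node d (S = 71.25): continuation = e^(−0.07)·[0.5864·7.9180 + 0.4136·36.5625] = 18.4297; exercise value = 18.7500 > continuation, so V_d = 18.7500 (exercise)
Node 0 (S = 95): continuation = e^(−0.07)·[0.5864·3.0537 + 0.4136·18.7500] = 8.9006; exercise value = 0.0000 ≤ continuation, so V_0 = 8.9006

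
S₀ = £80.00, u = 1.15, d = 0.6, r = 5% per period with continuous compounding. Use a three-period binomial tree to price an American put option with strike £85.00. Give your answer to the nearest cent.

£12.53

Risk-neutral probability p = (e^0.05 − 0.6)/(1.15 − 0.6) = 0.4513/0.5500 = 0.8205
Terminal stock prices: S_uuu = 121.7, S_uud = 63.48, S_udd = 33.12, S_ddd = 17.28
Terminal payoffs (K − S): max(-36.67, 0) = 0, max(21.52, 0) = 21.52, max(51.88, 0) = 51.88, max(67.72, 0) = 67.72
Node uu (S = 105.8): continuation = e^(−0.05)·[0.8205·0.0000 + 0.1795·21.5200] = 3.6746; exercise value = 0.0000 ≤ continuation, so V_uu = 3.6746
Node ud (S = 55.2): continuation = e^(−0.05)·[0.8205·21.5200 + 0.1795·51.8800] = 25.6545; exercise value = 29.8000 > continuation, so V_ud = 29.8000 (exercise)
Node dd (S = 28.8): continuation = e^(−0.05)·[0.8205·51.8800 + 0.1795·67.7200] = 52.0545; exercise value = 56.2000 > continuation, so V_dd = 56.2000 (exercise)
Node u (S = 92): continuation = e^(−0.05)·[0.8205·3.6746 + 0.1795·29.8000] = 7.9564; exercise value = 0.0000 ≤ continuation, so V_u = 7.9564
Node d (S = 48): continuation = e^(−0.05)·[0.8205·29.8000 + 0.1795·56.2000] = 32.8545; exercise value = 37.0000 > continuation, so V_d = 37.0000 (exercise)
Node 0 (S = 80): continuation = e^(−0.05)·[0.8205·7.9564 + 0.1795·37.0000] = 12.5276; exercise value = 5.0000 ≤ continuation, so V_0 = 12.5276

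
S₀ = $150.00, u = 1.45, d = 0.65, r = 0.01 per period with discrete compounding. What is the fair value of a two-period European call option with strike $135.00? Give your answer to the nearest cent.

Risk-neutral probability p = (1 + 0.01 − 0.65)/(1.45 − 0.65) = 0.3600/0.8000 = 0.4500
Terminal stock prices: S_uu = 315.4, S_ud = 141.4, S_dd = 63.38
Terminal payoffs (S − K): max(180.4, 0) = 180.4, max(6.375, 0) = 6.375, max(-71.62, 0) = 0
Node u (S = 217.5): V_u = 1/1.01·[0.4500·180.3750 + 0.5500·6.3750] = 83.8366
Node d (S = 97.5): V_d = 1/1.01·[0.4500·6.3750 + 0.5500·0.0000] = 2.8403
Node 0 (S = 150): V_0 = 1/1.01·[0.4500·83.8366 + 0.5500·2.8403] = 38.8997

$38.90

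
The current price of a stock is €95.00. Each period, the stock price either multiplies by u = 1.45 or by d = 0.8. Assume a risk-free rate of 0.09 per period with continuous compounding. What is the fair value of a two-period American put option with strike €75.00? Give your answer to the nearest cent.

€3.55

Risk-neutral probability p = (e^0.09 − 0.8)/(1.45 − 0.8) = 0.2942/0.6500 = 0.4526
Terminal stock prices: S_uu = 199.7, S_ud = 110.2, S_dd = 60.8
Terminal payoffs (K − S): max(-124.7, 0) = 0, max(-35.2, 0) = 0, max(14.2, 0) = 14.2
Node u (S = 137.8): continuation = e^(−0.09)·[0.4526·0.0000 + 0.5474·0.0000] = 0.0000; exercise value = 0.0000 ≤ continuation, so V_u = 0.0000
Node d (S = 76): continuation = e^(−0.09)·[0.4526·0.0000 + 0.5474·14.2000] = 7.1044; exercise value = 0.0000 ≤ continuation, so V_d = 7.1044
Node 0 (S = 95): continuation = e^(−0.09)·[0.4526·0.0000 + 0.5474·7.1044] = 3.5544; exercise value = 0.0000 ≤ continuation, so V_0 = 3.5544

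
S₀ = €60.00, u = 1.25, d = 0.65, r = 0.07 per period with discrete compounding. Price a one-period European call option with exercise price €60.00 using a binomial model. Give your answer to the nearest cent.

Risk-neutral probability p = (1 + 0.07 − 0.65)/(1.25 − 0.65) = 0.4200/0.6000 = 0.7000
Terminal stock prices: S_u = 75, S_d = 39
Terminal payoffs (S − K): max(15, 0) = 15, max(-21, 0) = 0
Node 0 (S = 60): V_0 = 1/1.07·[0.7000·15.0000 + 0.3000·0.0000] = 9.8131

€9.81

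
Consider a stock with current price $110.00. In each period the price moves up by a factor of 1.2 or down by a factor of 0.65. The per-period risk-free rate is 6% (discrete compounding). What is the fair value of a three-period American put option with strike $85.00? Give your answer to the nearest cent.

Risk-neutral probability p = (1 + 0.06 − 0.65)/(1.2 − 0.65) = 0.4100/0.5500 = 0.7455
Terminal stock prices: S_uuu = 190.1, S_uud = 103, S_udd = 55.77, S_ddd = 30.21
Terminal payoffs (K − S): max(-105.1, 0) = 0, max(-17.96, 0) = 0, max(29.23, 0) = 29.23, max(54.79, 0) = 54.79
Node uu (S = 158.4): continuation = 1/1.06·[0.7455·0.0000 + 0.2545·0.0000] = 0.0000; exercise value = 0.0000 ≤ continuation, so V_uu = 0.0000
Node ud (S = 85.8): continuation = 1/1.06·[0.7455·0.0000 + 0.2545·29.2300] = 7.0192; exercise value = 0.0000 ≤ continuation, so V_ud = 7.0192
Node dd (S = 46.48): continuation = 1/1.06·[0.7455·29.2300 + 0.2545·54.7912] = 33.7137; exercise value = 38.5250 > continuation, so V_dd = 38.5250 (exercise)
Node u (S = 132): continuation = 1/1.06·[0.7455·0.0000 + 0.2545·7.0192] = 1.6856; exercise value = 0.0000 ≤ continuation, so V_u = 1.6856
Node d (S = 71.5): continuation = 1/1.06·[0.7455·7.0192 + 0.2545·38.5250] = 14.1876; exercise value = 13.5000 ≤ continuation, so V_d = 14.1876
Node 0 (S = 110): continuation = 1/1.06·[0.7455·1.6856 + 0.2545·14.1876] = 4.5924; exercise value = 0.0000 ≤ continuation, so V_0 = 4.5924

$4.59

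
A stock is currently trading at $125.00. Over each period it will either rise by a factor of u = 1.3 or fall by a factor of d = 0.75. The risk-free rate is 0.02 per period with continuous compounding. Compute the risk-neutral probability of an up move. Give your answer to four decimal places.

Risk-neutral probability p = (e^0.02 − 0.75)/(1.3 − 0.75) = 0.2702/0.5500 = 0.4913

p = 0.4913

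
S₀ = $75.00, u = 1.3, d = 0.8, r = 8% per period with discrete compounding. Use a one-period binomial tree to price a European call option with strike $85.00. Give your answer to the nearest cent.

Risk-neutral probability p = (1 + 0.08 − 0.8)/(1.3 − 0.8) = 0.2800/0.5000 = 0.5600
Terminal stock prices: S_u = 97.5, S_d = 60
Terminal payoffs (S − K): max(12.5, 0) = 12.5, max(-25, 0) = 0
Node 0 (S = 75): V_0 = 1/1.08·[0.5600·12.5000 + 0.4400·0.0000] = 6.4815

$6.48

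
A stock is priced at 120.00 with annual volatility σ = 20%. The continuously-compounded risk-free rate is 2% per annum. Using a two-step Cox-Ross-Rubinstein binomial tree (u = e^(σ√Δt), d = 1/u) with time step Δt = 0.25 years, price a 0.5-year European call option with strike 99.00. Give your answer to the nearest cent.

22.17

CRR parameters: u = e^(σ√Δt) = e^(0.2·√0.25) = 1.1052, d = 1/u = 0.9048
Per-period rate: rΔt = 0.02·0.25 = 0.005, so R = e^0.005 = 1.0050
Risk-neutral probability p = (e^0.005 − 0.9048)/(1.1052 − 0.9048) = 0.1002/0.2003 = 0.5000
Terminal stock prices: S_uu = 146.6, S_ud = 120, S_dd = 98.25
Terminal payoffs (S − K): max(47.57, 0) = 47.57, max(21, 0) = 21, max(-0.7523, 0) = 0
Node u (S = 132.6): V_u = e^(−0.005)·[0.5000·47.5683 + 0.5000·21.0000] = 34.1143
Node d (S = 108.6): V_d = e^(−0.005)·[0.5000·21.0000 + 0.5000·0.0000] = 10.4485
Node 0 (S = 120): V_0 = e^(−0.005)·[0.5000·34.1143 + 0.5000·10.4485] = 22.1712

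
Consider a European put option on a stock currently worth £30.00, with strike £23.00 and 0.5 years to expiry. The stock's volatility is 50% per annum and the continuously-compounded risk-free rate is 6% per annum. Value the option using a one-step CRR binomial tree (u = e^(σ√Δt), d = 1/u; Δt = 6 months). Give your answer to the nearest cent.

£1.02

CRR parameters: u = e^(σ√Δt) = e^(0.5·√0.5) = 1.4241, d = 1/u = 0.7022
Per-period rate: rΔt = 0.06·0.5 = 0.03, so R = e^0.03 = 1.0305
Risk-neutral probability p = (e^0.03 − 0.7022)/(1.4241 − 0.7022) = 0.3283/0.7219 = 0.4547
Terminal stock prices: S_u = 42.72, S_d = 21.07
Terminal payoffs (K − S): max(-19.72, 0) = 0, max(1.934, 0) = 1.934
Node 0 (S = 30): V_0 = e^(−0.03)·[0.4547·0.0000 + 0.5453·1.9343] = 1.0236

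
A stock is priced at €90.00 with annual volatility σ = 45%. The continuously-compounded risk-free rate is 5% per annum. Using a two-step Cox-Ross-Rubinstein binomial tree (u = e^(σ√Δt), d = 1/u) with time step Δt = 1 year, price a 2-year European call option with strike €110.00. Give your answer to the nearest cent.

CRR parameters: u = e^(σ√Δt) = e^(0.45·√1) = 1.5683, d = 1/u = 0.6376
Per-period rate: rΔt = 0.05·1 = 0.05, so R = e^0.05 = 1.0513
Risk-neutral probability p = (e^0.05 − 0.6376)/(1.5683 − 0.6376) = 0.4136/0.9307 = 0.4445
Terminal stock prices: S_uu = 221.4, S_ud = 90, S_dd = 36.59
Terminal payoffs (S − K): max(111.4, 0) = 111.4, max(-20, 0) = 0, max(-73.41, 0) = 0
Node u (S = 141.1): V_u = e^(−0.05)·[0.4445·111.3643 + 0.5555·0.0000] = 47.0820
Node d (S = 57.39): V_d = e^(−0.05)·[0.4445·0.0000 + 0.5555·0.0000] = 0.0000
Node 0 (S = 90): V_0 = e^(−0.05)·[0.4445·47.0820 + 0.5555·0.0000] = 19.9050

€19.91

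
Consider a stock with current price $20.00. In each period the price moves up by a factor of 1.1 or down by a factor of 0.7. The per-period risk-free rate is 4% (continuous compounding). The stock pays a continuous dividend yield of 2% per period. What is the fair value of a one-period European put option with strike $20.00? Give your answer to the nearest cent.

Per-period risk-free factor R = e^0.04 = 1.0408; dividend-adjusted growth = e^(0.04−0.02) = 1.0202.
Risk-neutral probability p = (1.0202 − 0.7)/(1.1 − 0.7) = 0.3202/0.4000 = 0.8005
Terminal stock prices: S_u = 22, S_d = 14
Terminal payoffs (K − S): max(-2, 0) = 0, max(6, 0) = 6
Node 0 (S = 20): V_0 = e^(−0.04)·[0.8005·0.0000 + 0.1995·6.0000] = 1.1500

$1.15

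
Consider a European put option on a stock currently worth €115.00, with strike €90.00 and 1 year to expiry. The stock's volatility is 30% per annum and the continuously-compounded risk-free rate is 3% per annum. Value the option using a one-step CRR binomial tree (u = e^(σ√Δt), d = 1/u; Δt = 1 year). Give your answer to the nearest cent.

CRR parameters: u = e^(σ√Δt) = e^(0.3·√1) = 1.3499, d = 1/u = 0.7408
Per-period rate: rΔt = 0.03·1 = 0.03, so R = e^0.03 = 1.0305
Risk-neutral probability p = (e^0.03 − 0.7408)/(1.3499 − 0.7408) = 0.2896/0.6090 = 0.4756
Terminal stock prices: S_u = 155.2, S_d = 85.19
Terminal payoffs (K − S): max(-65.23, 0) = 0, max(4.806, 0) = 4.806
Node 0 (S = 115): V_0 = e^(−0.03)·[0.4756·0.0000 + 0.5244·4.8059] = 2.4459

€2.45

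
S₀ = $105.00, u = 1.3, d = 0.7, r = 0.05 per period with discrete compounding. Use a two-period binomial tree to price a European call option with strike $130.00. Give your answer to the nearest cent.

$14.65

Risk-neutral probability p = (1 + 0.05 − 0.7)/(1.3 − 0.7) = 0.3500/0.6000 = 0.5833
Terminal stock prices: S_uu = 177.5, S_ud = 95.55, S_dd = 51.45
Terminal payoffs (S − K): max(47.45, 0) = 47.45, max(-34.45, 0) = 0, max(-78.55, 0) = 0
Node u (S = 136.5): V_u = 1/1.05·[0.5833·47.4500 + 0.4167·0.0000] = 26.3611
Node d (S = 73.5): V_d = 1/1.05·[0.5833·0.0000 + 0.4167·0.0000] = 0.0000
Node 0 (S = 105): V_0 = 1/1.05·[0.5833·26.3611 + 0.4167·0.0000] = 14.6451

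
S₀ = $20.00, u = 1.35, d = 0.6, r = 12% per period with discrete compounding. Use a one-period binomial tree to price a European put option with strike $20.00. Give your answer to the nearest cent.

Risk-neutral probability p = (1 + 0.12 − 0.6)/(1.35 − 0.6) = 0.5200/0.7500 = 0.6933
Terminal stock prices: S_u = 27, S_d = 12
Terminal payoffs (K − S): max(-7, 0) = 0, max(8, 0) = 8
Node 0 (S = 20): V_0 = 1/1.12·[0.6933·0.0000 + 0.3067·8.0000] = 2.1905

$2.19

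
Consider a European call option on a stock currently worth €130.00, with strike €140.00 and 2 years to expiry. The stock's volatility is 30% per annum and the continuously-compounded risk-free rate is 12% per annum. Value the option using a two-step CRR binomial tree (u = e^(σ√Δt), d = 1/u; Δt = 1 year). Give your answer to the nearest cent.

€30.72

CRR parameters: u = e^(σ√Δt) = e^(0.3·√1) = 1.3499, d = 1/u = 0.7408
Per-period rate: rΔt = 0.12·1 = 0.12, so R = e^0.12 = 1.1275
Risk-neutral probability p = (e^0.12 − 0.7408)/(1.3499 − 0.7408) = 0.3867/0.6090 = 0.6349
Terminal stock prices: S_uu = 236.9, S_ud = 130, S_dd = 71.35
Terminal payoffs (S − K): max(96.88, 0) = 96.88, max(-10, 0) = 0, max(-68.65, 0) = 0
Node u (S = 175.5): V_u = e^(−0.12)·[0.6349·96.8754 + 0.3651·0.0000] = 54.5509
Node d (S = 96.31): V_d = e^(−0.12)·[0.6349·0.0000 + 0.3651·0.0000] = 0.0000
Node 0 (S = 130): V_0 = e^(−0.12)·[0.6349·54.5509 + 0.3651·0.0000] = 30.7179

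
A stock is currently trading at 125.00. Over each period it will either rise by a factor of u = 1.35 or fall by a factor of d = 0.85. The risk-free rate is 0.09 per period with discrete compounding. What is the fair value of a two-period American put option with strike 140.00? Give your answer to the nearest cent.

Risk-neutral probability p = (1 + 0.09 − 0.85)/(1.35 − 0.85) = 0.2400/0.5000 = 0.4800
Terminal stock prices: S_uu = 227.8, S_ud = 143.4, S_dd = 90.31
Terminal payoffs (K − S): max(-87.81, 0) = 0, max(-3.438, 0) = 0, max(49.69, 0) = 49.69
Node u (S = 168.8): continuation = 1/1.09·[0.4800·0.0000 + 0.5200·0.0000] = 0.0000; exercise value = 0.0000 ≤ continuation, so V_u = 0.0000
Node d (S = 106.2): continuation = 1/1.09·[0.4800·0.0000 + 0.5200·49.6875] = 23.7041; exercise value = 33.7500 > continuation, so V_d = 33.7500 (exercise)
Node 0 (S = 125): continuation = 1/1.09·[0.4800·0.0000 + 0.5200·33.7500] = 16.1009; exercise value = 15.0000 ≤ continuation, so V_0 = 16.1009

16.10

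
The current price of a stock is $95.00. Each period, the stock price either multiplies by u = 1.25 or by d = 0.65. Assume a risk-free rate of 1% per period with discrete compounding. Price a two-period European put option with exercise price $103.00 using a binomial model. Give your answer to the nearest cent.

$22.01

Risk-neutral probability p = (1 + 0.01 − 0.65)/(1.25 − 0.65) = 0.3600/0.6000 = 0.6000
Terminal stock prices: S_uu = 148.4, S_ud = 77.19, S_dd = 40.14
Terminal payoffs (K − S): max(-45.44, 0) = 0, max(25.81, 0) = 25.81, max(62.86, 0) = 62.86
Node u (S = 118.8): V_u = 1/1.01·[0.6000·0.0000 + 0.4000·25.8125] = 10.2228
Node d (S = 61.75): V_d = 1/1.01·[0.6000·25.8125 + 0.4000·62.8625] = 40.2302
Node 0 (S = 95): V_0 = 1/1.01·[0.6000·10.2228 + 0.4000·40.2302] = 22.0057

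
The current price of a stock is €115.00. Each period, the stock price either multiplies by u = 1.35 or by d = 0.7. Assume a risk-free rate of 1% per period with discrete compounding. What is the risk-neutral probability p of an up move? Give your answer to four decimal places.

Risk-neutral probability p = (1 + 0.01 − 0.7)/(1.35 − 0.7) = 0.3100/0.6500 = 0.4769

p = 0.4769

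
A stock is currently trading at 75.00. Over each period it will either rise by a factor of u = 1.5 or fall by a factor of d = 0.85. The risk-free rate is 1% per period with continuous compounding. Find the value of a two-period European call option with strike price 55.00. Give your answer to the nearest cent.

21.54

Risk-neutral probability p = (e^0.01 − 0.85)/(1.5 − 0.85) = 0.1601/0.6500 = 0.2462
Terminal stock prices: S_uu = 168.8, S_ud = 95.62, S_dd = 54.19
Terminal payoffs (S − K): max(113.8, 0) = 113.8, max(40.62, 0) = 40.62, max(-0.8125, 0) = 0
Node u (S = 112.5): V_u = e^(−0.01)·[0.2462·113.7500 + 0.7538·40.6250] = 58.0473
Node d (S = 63.75): V_d = e^(−0.01)·[0.2462·40.6250 + 0.7538·0.0000] = 9.9036
Node 0 (S = 75): V_0 = e^(−0.01)·[0.2462·58.0473 + 0.7538·9.9036] = 21.5416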